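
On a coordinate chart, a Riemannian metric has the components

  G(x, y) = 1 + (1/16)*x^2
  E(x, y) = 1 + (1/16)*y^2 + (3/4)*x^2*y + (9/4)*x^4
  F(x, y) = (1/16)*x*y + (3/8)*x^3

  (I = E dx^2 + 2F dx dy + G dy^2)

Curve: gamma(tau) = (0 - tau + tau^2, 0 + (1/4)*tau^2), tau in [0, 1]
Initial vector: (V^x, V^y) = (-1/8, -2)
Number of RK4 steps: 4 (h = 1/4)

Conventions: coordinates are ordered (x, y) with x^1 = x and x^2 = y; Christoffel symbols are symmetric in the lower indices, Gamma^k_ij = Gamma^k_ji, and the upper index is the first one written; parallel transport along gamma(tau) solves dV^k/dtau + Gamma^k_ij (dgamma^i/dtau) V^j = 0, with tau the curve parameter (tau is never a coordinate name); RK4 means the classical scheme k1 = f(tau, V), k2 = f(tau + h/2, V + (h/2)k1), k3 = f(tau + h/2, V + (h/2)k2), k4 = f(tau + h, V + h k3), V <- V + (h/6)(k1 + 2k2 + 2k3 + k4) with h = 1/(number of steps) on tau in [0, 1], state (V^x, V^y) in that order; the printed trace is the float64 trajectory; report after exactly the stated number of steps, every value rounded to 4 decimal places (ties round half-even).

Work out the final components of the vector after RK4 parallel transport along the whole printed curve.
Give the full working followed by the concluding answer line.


gamma'(tau) = (-1 + 2*tau, (1/2)*tau); f(tau, V)^k = -Gamma^k_ij(gamma(tau)) gamma'^i(tau) V^j; h = 1/4; intermediate values shown to 6 dp
curve data and Christoffel symbols at the stage parameters:
  tau = 0.000000: gamma = (0.000000, 0.000000), gamma' = (-1.000000, 0.000000); Gamma_xxx = 0.000000, Gamma_xxy = 0.000000, Gamma_xyy = 0.000000, Gamma_yxx = 0.000000, Gamma_yxy = 0.000000, Gamma_yyy = 0.000000
  tau = 0.125000: gamma = (-0.109375, 0.003906), gamma' = (-0.750000, 0.062500); Gamma_xxx = -0.006202, Gamma_xxy = 0.004725, Gamma_xyy = 0.000000, Gamma_yxx = 0.008962, Gamma_yxy = -0.006828, Gamma_yyy = 0.000000
  tau = 0.250000: gamma = (-0.187500, 0.015625), gamma' = (-0.500000, 0.125000); Gamma_xxx = -0.031689, Gamma_xxy = 0.014084, Gamma_xyy = 0.000000, Gamma_yxx = 0.026225, Gamma_yxy = -0.011656, Gamma_yyy = 0.000000
  tau = 0.375000: gamma = (-0.234375, 0.035156), gamma' = (-0.250000, 0.187500); Gamma_xxx = -0.063371, Gamma_xxy = 0.022532, Gamma_xyy = 0.000000, Gamma_yxx = 0.040720, Gamma_yxy = -0.014478, Gamma_yyy = 0.000000
  tau = 0.500000: gamma = (-0.250000, 0.062500), gamma' = (0.000000, 0.250000); Gamma_xxx = -0.080750, Gamma_xxy = 0.026917, Gamma_xyy = 0.000000, Gamma_yxx = 0.046143, Gamma_yxy = -0.015381, Gamma_yyy = 0.000000
  tau = 0.625000: gamma = (-0.234375, 0.097656), gamma' = (0.250000, 0.312500); Gamma_xxx = -0.074003, Gamma_xxy = 0.026312, Gamma_xyy = 0.000000, Gamma_yxx = 0.040596, Gamma_yxy = -0.014434, Gamma_yyy = 0.000000
  tau = 0.750000: gamma = (-0.187500, 0.140625), gamma' = (0.500000, 0.375000); Gamma_xxx = -0.048953, Gamma_xxy = 0.021757, Gamma_xyy = 0.000000, Gamma_yxx = 0.026108, Gamma_yxy = -0.011604, Gamma_yyy = 0.000000
  tau = 0.875000: gamma = (-0.109375, 0.191406), gamma' = (0.750000, 0.437500); Gamma_xxx = -0.021480, Gamma_xxy = 0.016366, Gamma_xyy = 0.000000, Gamma_yxx = 0.008927, Gamma_yxy = -0.006801, Gamma_yyy = 0.000000
  tau = 1.000000: gamma = (0.000000, 0.250000), gamma' = (1.000000, 0.500000); Gamma_xxx = 0.000000, Gamma_xxy = 0.015564, Gamma_xyy = 0.000000, Gamma_yxx = 0.000000, Gamma_yxy = 0.000000, Gamma_yyy = 0.000000
step 0: V^x = -0.1250, V^y = -2.0000
step 1: k1 = (0.000000, 0.000000), k2 = (-0.006469, 0.009349), k3 = (-0.006461, 0.009337), k4 = (-0.011839, 0.009797); V <- V + (h/6)(k1 + 2k2 + 2k3 + k4): V^x = -0.1266, V^y = -1.9980
step 2: k1 = (-0.011842, 0.009800), k2 = (-0.008678, 0.005576), k3 = (-0.008689, 0.005583), k4 = (0.000866, -0.000495); V <- V + (h/6)(k1 + 2k2 + 2k3 + k4): V^x = -0.1285, V^y = -1.9967
step 3: k1 = (0.000865, -0.000494), k2 = (0.011816, -0.006482), k3 = (0.011835, -0.006492), k4 = (0.019691, -0.010502); V <- V + (h/6)(k1 + 2k2 + 2k3 + k4): V^x = -0.1256, V^y = -1.9983
step 4: k1 = (0.019688, -0.010500), k2 = (0.023441, -0.009742), k3 = (0.023444, -0.009743), k4 = (0.032071, 0.000000); V <- V + (h/6)(k1 + 2k2 + 2k3 + k4): V^x = -0.1196, V^y = -2.0003

Answer: V^x = -0.1196, V^y = -2.0003


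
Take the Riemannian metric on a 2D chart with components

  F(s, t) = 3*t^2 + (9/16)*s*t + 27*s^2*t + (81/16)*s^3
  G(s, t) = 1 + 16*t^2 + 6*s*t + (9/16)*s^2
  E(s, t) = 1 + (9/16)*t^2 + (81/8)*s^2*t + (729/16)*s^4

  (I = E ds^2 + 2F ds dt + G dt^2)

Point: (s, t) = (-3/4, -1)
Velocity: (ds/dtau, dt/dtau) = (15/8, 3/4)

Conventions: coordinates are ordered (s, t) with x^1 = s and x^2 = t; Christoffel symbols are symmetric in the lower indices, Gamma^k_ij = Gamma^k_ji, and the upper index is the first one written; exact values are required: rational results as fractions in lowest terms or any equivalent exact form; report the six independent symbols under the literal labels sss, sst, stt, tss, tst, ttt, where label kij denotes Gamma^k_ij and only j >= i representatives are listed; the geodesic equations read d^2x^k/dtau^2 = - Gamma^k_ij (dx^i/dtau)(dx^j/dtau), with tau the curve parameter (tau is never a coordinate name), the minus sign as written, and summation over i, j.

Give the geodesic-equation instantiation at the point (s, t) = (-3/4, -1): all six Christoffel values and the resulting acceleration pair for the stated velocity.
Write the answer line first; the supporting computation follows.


Answer: Gamma_sss = -25272/25477, Gamma_sst = 1872/25477, Gamma_stt = 9984/25477, Gamma_tss = 2592/1745, Gamma_tst = -192/1745, Gamma_ttt = -1024/1745; accelerations (d^2s/dtau^2, d^2t/dtau^2) = (623727/203816, -15993/3490)

E = 42121/4096, F = -14235/1024, G = 5585/256 at the point
E_s = -15795/256, E_t = 585/128, F_s = 12411/256, F_t = 561/64, G_s = -219/32, G_t = -73/2
EG - F^2 = 127385/4096;  g^inv = (4096/127385) * [[5585/256, 14235/1024], [14235/1024, 42121/4096]]
first-kind symbols [ij,l] = (1/2)(d_i g_jl + d_j g_il - d_l g_ij): [ss,s] = E_s/2 = -15795/512, [ss,t] = F_s - E_t/2 = 5913/128, [st,s] = E_t/2 = 585/256, [st,t] = G_s/2 = -219/64, [tt,s] = F_t - G_s/2 = 195/16, [tt,t] = G_t/2 = -73/4
Gamma^s_ij = (G*[ij,s] - F*[ij,t])/(EG - F^2), Gamma^t_ij = (E*[ij,t] - F*[ij,s])/(EG - F^2)
Gamma_sss = -25272/25477, Gamma_sst = 1872/25477, Gamma_stt = 9984/25477, Gamma_tss = 2592/1745, Gamma_tst = -192/1745, Gamma_ttt = -1024/1745
d^2s/dtau^2 = -(Gamma_sss*(15/8)^2 + 2*Gamma_sst*(15/8)*(3/4) + Gamma_stt*(3/4)^2) = 623727/203816
d^2t/dtau^2 = -(Gamma_tss*(15/8)^2 + 2*Gamma_tst*(15/8)*(3/4) + Gamma_ttt*(3/4)^2) = -15993/3490


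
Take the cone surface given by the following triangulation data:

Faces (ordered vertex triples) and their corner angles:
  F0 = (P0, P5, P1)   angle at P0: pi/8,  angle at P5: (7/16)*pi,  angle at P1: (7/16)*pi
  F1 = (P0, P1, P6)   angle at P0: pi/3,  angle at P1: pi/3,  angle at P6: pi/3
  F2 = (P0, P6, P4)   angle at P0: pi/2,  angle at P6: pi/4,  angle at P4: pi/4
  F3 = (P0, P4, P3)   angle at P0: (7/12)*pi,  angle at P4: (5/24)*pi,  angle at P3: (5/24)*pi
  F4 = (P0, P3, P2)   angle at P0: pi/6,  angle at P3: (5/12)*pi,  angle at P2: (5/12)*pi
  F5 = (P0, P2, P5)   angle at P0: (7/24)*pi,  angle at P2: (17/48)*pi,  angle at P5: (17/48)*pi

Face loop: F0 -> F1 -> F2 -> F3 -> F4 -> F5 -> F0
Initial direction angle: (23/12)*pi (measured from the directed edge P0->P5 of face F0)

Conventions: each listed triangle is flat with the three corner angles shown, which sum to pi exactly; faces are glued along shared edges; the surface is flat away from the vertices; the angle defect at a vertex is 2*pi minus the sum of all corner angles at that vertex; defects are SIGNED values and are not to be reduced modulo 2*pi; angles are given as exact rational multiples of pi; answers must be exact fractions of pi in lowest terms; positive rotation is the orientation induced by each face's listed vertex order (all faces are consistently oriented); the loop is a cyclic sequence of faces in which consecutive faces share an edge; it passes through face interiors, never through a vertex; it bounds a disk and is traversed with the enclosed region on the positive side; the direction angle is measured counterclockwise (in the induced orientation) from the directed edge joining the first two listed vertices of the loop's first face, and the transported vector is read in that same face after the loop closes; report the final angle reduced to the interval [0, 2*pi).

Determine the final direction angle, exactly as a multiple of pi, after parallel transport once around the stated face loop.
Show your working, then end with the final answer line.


enclosed vertex P0: corner angles sum to 2*pi, defect = 2*pi - 2*pi = 0
holonomy = initial angle + sum of enclosed defects (mod 2*pi), positive in the induced orientation
final angle = (23/12)*pi + 0 = (23/12)*pi (mod 2*pi)

Answer: final direction angle = (23/12)*pi


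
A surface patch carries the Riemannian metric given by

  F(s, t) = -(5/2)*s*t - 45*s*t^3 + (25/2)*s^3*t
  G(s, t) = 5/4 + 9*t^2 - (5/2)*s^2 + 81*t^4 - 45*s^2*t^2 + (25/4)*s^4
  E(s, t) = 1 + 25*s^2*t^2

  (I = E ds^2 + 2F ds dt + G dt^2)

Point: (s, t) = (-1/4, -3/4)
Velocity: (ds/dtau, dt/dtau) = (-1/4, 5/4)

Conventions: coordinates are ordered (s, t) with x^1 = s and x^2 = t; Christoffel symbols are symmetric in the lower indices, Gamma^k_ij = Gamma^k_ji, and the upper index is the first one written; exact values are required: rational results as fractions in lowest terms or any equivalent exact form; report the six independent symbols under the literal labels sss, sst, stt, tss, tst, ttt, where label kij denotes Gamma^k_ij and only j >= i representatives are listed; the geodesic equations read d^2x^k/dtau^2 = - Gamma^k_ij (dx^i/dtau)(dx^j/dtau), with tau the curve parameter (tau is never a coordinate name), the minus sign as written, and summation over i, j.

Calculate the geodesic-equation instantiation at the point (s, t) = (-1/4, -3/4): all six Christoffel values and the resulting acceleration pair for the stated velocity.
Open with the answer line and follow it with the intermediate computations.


Answer: Gamma_sss = -3600/31853, Gamma_sst = -1200/31853, Gamma_stt = 12960/31853, Gamma_tss = 20760/31853, Gamma_tst = 6920/31853, Gamma_ttt = -74736/31853; accelerations (d^2s/dtau^2, d^2t/dtau^2) = (-20775/31853, 239605/63706)

E = 481/256, F = -2595/512, G = 30953/1024 at the point
E_s = -225/32, E_t = -75/32, F_s = 2445/128, F_t = 2485/128, G_s = 865/64, G_t = -4671/32
EG - F^2 = 31853/1024;  g^inv = (1024/31853) * [[30953/1024, 2595/512], [2595/512, 481/256]]
first-kind symbols [ij,l] = (1/2)(d_i g_jl + d_j g_il - d_l g_ij): [ss,s] = E_s/2 = -225/64, [ss,t] = F_s - E_t/2 = 2595/128, [st,s] = E_t/2 = -75/64, [st,t] = G_s/2 = 865/128, [tt,s] = F_t - G_s/2 = 405/32, [tt,t] = G_t/2 = -4671/64
Gamma^s_ij = (G*[ij,s] - F*[ij,t])/(EG - F^2), Gamma^t_ij = (E*[ij,t] - F*[ij,s])/(EG - F^2)
Gamma_sss = -3600/31853, Gamma_sst = -1200/31853, Gamma_stt = 12960/31853, Gamma_tss = 20760/31853, Gamma_tst = 6920/31853, Gamma_ttt = -74736/31853
d^2s/dtau^2 = -(Gamma_sss*(-1/4)^2 + 2*Gamma_sst*(-1/4)*(5/4) + Gamma_stt*(5/4)^2) = -20775/31853
d^2t/dtau^2 = -(Gamma_tss*(-1/4)^2 + 2*Gamma_tst*(-1/4)*(5/4) + Gamma_ttt*(5/4)^2) = 239605/63706


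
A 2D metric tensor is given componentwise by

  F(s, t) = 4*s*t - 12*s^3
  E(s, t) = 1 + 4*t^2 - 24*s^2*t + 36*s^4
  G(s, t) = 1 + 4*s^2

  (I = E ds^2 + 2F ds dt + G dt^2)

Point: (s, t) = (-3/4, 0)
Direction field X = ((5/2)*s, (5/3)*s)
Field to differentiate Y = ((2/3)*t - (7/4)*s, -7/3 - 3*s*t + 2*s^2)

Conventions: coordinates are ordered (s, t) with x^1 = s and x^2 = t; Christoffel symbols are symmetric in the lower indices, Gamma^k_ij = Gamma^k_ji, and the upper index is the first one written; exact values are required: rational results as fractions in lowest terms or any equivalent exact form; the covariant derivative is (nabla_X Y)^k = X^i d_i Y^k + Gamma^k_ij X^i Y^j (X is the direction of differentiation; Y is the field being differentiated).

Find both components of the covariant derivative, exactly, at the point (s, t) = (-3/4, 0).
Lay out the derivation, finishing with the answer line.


E = 793/64, F = 81/16, G = 13/4 at the point
E_s = -243/4, E_t = -27/2, F_s = -81/4, F_t = -3, G_s = -6, G_t = 0
EG - F^2 = 937/64;  g^inv = (64/937) * [[13/4, -81/16], [-81/16, 793/64]]
first-kind symbols [ij,l] = (1/2)(d_i g_jl + d_j g_il - d_l g_ij): [ss,s] = E_s/2 = -243/8, [ss,t] = F_s - E_t/2 = -27/2, [st,s] = E_t/2 = -27/4, [st,t] = G_s/2 = -3, [tt,s] = F_t - G_s/2 = 0, [tt,t] = G_t/2 = 0
Gamma^s_ij = (G*[ij,s] - F*[ij,t])/(EG - F^2), Gamma^t_ij = (E*[ij,t] - F*[ij,s])/(EG - F^2)
Gamma_sss = -1944/937, Gamma_sst = -432/937, Gamma_stt = 0, Gamma_tss = -864/937, Gamma_tst = -192/937, Gamma_ttt = 0
X = (-15/8, -5/4), Y = (21/16, -29/24) at the point

Answer: (nabla_X Y)^s = 653545/89952, (nabla_X Y)^t = 74265/14992


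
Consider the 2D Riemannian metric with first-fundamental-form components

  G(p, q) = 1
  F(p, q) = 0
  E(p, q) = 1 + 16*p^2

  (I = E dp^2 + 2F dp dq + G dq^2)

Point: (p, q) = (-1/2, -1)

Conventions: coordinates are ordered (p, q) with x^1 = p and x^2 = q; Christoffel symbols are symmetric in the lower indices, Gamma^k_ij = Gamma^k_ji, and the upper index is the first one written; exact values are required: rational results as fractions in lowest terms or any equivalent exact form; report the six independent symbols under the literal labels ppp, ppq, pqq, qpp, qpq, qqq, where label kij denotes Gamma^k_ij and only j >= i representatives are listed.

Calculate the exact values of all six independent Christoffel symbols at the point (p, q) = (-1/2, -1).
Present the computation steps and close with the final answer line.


E = 5, F = 0, G = 1 at the point
E_p = -16, E_q = 0, F_p = 0, F_q = 0, G_p = 0, G_q = 0
EG - F^2 = 5;  g^inv = (1/5) * [[1, 0], [0, 5]]
first-kind symbols [ij,l] = (1/2)(d_i g_jl + d_j g_il - d_l g_ij): [pp,p] = E_p/2 = -8, [pp,q] = F_p - E_q/2 = 0, [pq,p] = E_q/2 = 0, [pq,q] = G_p/2 = 0, [qq,p] = F_q - G_p/2 = 0, [qq,q] = G_q/2 = 0
Gamma^p_ij = (G*[ij,p] - F*[ij,q])/(EG - F^2), Gamma^q_ij = (E*[ij,q] - F*[ij,p])/(EG - F^2)

Answer: Gamma_ppp = -8/5, Gamma_ppq = 0, Gamma_pqq = 0, Gamma_qpp = 0, Gamma_qpq = 0, Gamma_qqq = 0


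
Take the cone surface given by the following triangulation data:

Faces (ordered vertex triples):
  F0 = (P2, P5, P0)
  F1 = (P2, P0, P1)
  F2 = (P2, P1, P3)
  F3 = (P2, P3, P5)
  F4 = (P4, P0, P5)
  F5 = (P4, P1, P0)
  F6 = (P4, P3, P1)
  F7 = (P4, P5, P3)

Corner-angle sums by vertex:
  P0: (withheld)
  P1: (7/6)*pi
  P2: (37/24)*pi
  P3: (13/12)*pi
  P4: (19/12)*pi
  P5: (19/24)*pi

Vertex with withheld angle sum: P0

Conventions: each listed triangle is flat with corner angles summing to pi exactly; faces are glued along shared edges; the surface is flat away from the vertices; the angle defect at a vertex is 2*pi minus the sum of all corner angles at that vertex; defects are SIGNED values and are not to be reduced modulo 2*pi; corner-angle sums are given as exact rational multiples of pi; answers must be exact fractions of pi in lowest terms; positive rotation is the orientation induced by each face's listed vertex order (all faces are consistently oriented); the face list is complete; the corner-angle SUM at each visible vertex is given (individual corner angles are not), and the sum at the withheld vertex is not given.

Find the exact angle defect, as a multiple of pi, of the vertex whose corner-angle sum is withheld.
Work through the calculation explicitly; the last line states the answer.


V = 6, E = 12, F = 8; chi = V - E + F = 2
Gauss-Bonnet: total defect = 2*pi*chi = 4*pi; visible defects sum to (23/6)*pi

Answer: defect(P0) = pi/6


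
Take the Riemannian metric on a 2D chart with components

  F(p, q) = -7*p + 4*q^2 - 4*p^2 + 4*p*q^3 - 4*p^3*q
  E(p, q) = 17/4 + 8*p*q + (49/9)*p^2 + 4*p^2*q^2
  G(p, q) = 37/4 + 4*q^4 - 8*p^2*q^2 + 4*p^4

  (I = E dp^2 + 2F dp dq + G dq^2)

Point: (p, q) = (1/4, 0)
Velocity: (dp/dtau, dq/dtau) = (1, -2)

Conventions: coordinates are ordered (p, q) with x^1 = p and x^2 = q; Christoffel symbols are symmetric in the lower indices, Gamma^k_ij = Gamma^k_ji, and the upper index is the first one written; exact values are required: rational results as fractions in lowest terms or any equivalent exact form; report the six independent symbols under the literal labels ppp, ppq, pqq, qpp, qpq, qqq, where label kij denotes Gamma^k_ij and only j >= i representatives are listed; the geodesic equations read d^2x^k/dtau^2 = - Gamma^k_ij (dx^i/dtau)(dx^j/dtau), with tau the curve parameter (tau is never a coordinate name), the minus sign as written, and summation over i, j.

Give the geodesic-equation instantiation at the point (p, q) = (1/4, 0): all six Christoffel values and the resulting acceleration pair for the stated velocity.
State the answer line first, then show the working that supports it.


Answer: Gamma_ppp = -68092/355109, Gamma_ppq = 87696/355109, Gamma_pqq = -16011/355109, Gamma_qpp = -397952/355109, Gamma_qpq = 23720/355109, Gamma_qqq = -3456/355109; accelerations (d^2p/dtau^2, d^2q/dtau^2) = (482920/355109, 506656/355109)

E = 661/144, F = -2, G = 593/64 at the point
E_p = 49/18, E_q = 2, F_p = -9, F_q = -1/16, G_p = 1/4, G_q = 0
EG - F^2 = 355109/9216;  g^inv = (9216/355109) * [[593/64, 2], [2, 661/144]]
first-kind symbols [ij,l] = (1/2)(d_i g_jl + d_j g_il - d_l g_ij): [pp,p] = E_p/2 = 49/36, [pp,q] = F_p - E_q/2 = -10, [pq,p] = E_q/2 = 1, [pq,q] = G_p/2 = 1/8, [qq,p] = F_q - G_p/2 = -3/16, [qq,q] = G_q/2 = 0
Gamma^p_ij = (G*[ij,p] - F*[ij,q])/(EG - F^2), Gamma^q_ij = (E*[ij,q] - F*[ij,p])/(EG - F^2)
Gamma_ppp = -68092/355109, Gamma_ppq = 87696/355109, Gamma_pqq = -16011/355109, Gamma_qpp = -397952/355109, Gamma_qpq = 23720/355109, Gamma_qqq = -3456/355109
d^2p/dtau^2 = -(Gamma_ppp*(1)^2 + 2*Gamma_ppq*(1)*(-2) + Gamma_pqq*(-2)^2) = 482920/355109
d^2q/dtau^2 = -(Gamma_qpp*(1)^2 + 2*Gamma_qpq*(1)*(-2) + Gamma_qqq*(-2)^2) = 506656/355109


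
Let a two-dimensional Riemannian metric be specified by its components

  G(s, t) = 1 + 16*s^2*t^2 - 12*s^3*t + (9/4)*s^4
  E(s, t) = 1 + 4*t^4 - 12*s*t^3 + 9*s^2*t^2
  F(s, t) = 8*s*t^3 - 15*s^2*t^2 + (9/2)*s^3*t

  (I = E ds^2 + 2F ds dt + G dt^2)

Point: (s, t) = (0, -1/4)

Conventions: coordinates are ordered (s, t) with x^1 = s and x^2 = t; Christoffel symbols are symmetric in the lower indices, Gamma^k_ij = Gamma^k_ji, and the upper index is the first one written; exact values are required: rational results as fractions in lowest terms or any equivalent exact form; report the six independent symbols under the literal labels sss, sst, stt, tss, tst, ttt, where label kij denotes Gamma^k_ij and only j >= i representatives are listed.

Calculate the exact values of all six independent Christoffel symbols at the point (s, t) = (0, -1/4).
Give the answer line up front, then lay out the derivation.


Answer: Gamma_sss = 6/65, Gamma_sst = -8/65, Gamma_stt = 0, Gamma_tss = 0, Gamma_tst = 0, Gamma_ttt = 0

E = 65/64, F = 0, G = 1 at the point
E_s = 3/16, E_t = -1/4, F_s = -1/8, F_t = 0, G_s = 0, G_t = 0
EG - F^2 = 65/64;  g^inv = (64/65) * [[1, 0], [0, 65/64]]
first-kind symbols [ij,l] = (1/2)(d_i g_jl + d_j g_il - d_l g_ij): [ss,s] = E_s/2 = 3/32, [ss,t] = F_s - E_t/2 = 0, [st,s] = E_t/2 = -1/8, [st,t] = G_s/2 = 0, [tt,s] = F_t - G_s/2 = 0, [tt,t] = G_t/2 = 0
Gamma^s_ij = (G*[ij,s] - F*[ij,t])/(EG - F^2), Gamma^t_ij = (E*[ij,t] - F*[ij,s])/(EG - F^2)


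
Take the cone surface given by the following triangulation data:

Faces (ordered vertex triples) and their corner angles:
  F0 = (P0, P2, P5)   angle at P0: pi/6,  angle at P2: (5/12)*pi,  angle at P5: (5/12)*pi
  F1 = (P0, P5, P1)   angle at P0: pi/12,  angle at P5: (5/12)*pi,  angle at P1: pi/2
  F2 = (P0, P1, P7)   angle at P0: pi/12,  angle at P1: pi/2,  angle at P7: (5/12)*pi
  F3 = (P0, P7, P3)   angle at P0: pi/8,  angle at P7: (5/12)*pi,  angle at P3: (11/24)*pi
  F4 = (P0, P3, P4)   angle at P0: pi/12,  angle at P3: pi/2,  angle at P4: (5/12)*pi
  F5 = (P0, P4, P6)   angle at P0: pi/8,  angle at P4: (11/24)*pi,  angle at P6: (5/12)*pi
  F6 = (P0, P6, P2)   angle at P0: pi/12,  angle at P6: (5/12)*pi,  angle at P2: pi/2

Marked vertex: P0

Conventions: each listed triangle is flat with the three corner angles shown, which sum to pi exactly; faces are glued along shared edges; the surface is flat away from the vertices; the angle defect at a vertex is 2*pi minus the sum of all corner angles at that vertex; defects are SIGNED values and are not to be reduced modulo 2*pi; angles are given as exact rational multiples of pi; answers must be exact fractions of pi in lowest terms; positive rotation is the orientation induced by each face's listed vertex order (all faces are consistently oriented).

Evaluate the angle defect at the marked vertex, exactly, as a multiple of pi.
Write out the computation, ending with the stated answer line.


Sum of corner angles at P0: (3/4)*pi
defect = 2*pi - (3/4)*pi

Answer: defect(P0) = (5/4)*pi


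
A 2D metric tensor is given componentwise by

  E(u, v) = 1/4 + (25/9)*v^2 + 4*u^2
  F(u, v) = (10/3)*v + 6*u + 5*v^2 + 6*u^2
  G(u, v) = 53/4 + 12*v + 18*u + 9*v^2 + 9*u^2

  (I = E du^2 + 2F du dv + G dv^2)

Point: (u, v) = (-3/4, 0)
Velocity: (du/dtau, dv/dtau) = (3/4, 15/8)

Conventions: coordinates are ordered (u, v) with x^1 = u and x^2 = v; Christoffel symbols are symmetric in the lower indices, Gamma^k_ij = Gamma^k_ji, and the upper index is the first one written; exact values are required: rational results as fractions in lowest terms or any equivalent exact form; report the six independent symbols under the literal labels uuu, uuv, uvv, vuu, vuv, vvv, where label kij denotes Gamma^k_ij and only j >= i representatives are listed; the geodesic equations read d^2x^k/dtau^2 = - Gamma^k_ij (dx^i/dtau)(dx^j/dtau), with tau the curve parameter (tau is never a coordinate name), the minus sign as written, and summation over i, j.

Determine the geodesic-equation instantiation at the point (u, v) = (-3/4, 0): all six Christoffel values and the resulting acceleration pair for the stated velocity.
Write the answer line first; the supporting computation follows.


Answer: Gamma_uuu = -1140/689, Gamma_uuv = 162/689, Gamma_uvv = 2297/2067, Gamma_vuu = -696/689, Gamma_vuv = 360/689, Gamma_vvv = 1038/689; accelerations (d^2u/dtau^2, d^2v/dtau^2) = (-160395/44096, -136647/22048)

E = 5/2, F = -9/8, G = 77/16 at the point
E_u = -6, E_v = 0, F_u = -3, F_v = 10/3, G_u = 9/2, G_v = 12
EG - F^2 = 689/64;  g^inv = (64/689) * [[77/16, 9/8], [9/8, 5/2]]
first-kind symbols [ij,l] = (1/2)(d_i g_jl + d_j g_il - d_l g_ij): [uu,u] = E_u/2 = -3, [uu,v] = F_u - E_v/2 = -3, [uv,u] = E_v/2 = 0, [uv,v] = G_u/2 = 9/4, [vv,u] = F_v - G_u/2 = 13/12, [vv,v] = G_v/2 = 6
Gamma^u_ij = (G*[ij,u] - F*[ij,v])/(EG - F^2), Gamma^v_ij = (E*[ij,v] - F*[ij,u])/(EG - F^2)
Gamma_uuu = -1140/689, Gamma_uuv = 162/689, Gamma_uvv = 2297/2067, Gamma_vuu = -696/689, Gamma_vuv = 360/689, Gamma_vvv = 1038/689
d^2u/dtau^2 = -(Gamma_uuu*(3/4)^2 + 2*Gamma_uuv*(3/4)*(15/8) + Gamma_uvv*(15/8)^2) = -160395/44096
d^2v/dtau^2 = -(Gamma_vuu*(3/4)^2 + 2*Gamma_vuv*(3/4)*(15/8) + Gamma_vvv*(15/8)^2) = -136647/22048


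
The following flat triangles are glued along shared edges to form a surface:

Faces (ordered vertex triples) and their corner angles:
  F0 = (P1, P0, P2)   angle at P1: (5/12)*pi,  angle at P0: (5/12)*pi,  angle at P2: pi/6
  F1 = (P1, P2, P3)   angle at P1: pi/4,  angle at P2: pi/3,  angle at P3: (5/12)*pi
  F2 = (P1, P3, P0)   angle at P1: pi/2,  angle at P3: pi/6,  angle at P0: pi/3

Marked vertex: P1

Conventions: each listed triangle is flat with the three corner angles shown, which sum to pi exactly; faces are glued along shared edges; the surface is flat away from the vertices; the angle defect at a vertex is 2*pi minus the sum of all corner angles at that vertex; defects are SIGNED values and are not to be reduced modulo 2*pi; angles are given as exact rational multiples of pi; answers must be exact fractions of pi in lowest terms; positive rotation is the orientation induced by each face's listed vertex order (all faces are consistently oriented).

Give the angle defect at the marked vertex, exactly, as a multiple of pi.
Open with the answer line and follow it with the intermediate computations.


Answer: defect(P1) = (5/6)*pi

Sum of corner angles at P1: (7/6)*pi
defect = 2*pi - (7/6)*pi


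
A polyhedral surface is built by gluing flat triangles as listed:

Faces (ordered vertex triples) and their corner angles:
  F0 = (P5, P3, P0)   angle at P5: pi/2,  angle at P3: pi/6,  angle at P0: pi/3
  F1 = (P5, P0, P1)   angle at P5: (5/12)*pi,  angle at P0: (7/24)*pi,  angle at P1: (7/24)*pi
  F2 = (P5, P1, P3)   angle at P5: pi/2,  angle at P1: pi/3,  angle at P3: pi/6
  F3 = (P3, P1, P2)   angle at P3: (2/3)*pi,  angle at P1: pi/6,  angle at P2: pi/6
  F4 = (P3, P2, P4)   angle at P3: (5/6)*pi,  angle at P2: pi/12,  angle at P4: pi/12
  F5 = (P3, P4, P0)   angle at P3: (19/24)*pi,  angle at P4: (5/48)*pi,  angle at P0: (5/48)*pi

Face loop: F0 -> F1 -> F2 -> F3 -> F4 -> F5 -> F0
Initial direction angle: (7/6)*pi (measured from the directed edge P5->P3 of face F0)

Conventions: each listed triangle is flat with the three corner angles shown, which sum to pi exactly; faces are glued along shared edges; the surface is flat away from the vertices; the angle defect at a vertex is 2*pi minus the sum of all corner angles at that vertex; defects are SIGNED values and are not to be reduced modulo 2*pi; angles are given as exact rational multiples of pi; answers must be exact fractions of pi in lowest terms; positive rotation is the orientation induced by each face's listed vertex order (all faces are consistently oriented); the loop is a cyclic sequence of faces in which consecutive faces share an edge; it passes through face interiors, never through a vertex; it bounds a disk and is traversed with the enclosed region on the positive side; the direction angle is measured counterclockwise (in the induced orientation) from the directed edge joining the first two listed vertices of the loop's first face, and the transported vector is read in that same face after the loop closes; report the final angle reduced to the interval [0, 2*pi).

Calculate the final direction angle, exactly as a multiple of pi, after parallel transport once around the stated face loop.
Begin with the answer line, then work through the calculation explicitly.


Answer: final direction angle = (9/8)*pi

enclosed vertex P3: corner angles sum to (21/8)*pi, defect = 2*pi - (21/8)*pi = (-5/8)*pi
enclosed vertex P5: corner angles sum to (17/12)*pi, defect = 2*pi - (17/12)*pi = (7/12)*pi
final direction = starting direction + enclosed defect total, reduced mod 2*pi (induced orientation)
final angle = (7/6)*pi - pi/24 = (9/8)*pi (mod 2*pi)


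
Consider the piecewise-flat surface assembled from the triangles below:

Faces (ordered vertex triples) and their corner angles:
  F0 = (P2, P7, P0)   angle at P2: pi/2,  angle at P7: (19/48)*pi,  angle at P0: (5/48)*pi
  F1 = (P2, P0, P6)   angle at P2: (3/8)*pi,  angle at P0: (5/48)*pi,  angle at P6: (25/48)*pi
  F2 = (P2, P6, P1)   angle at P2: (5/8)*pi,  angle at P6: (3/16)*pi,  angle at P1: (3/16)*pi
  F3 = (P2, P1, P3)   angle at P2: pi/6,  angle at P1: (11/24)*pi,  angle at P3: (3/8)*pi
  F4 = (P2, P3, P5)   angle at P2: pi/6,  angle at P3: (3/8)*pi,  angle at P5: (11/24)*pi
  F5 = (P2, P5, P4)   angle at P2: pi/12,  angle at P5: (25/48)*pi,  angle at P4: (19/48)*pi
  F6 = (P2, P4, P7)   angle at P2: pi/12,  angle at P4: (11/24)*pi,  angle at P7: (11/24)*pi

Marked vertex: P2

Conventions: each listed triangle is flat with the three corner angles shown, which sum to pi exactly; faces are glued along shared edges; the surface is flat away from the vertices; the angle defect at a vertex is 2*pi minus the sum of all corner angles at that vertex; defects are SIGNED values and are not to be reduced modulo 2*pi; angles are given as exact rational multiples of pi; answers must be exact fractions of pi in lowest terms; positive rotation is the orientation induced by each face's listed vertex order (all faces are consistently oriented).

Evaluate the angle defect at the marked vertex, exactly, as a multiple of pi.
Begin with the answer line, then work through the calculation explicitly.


Answer: defect(P2) = 0

Sum of corner angles at P2: 2*pi
defect = 2*pi - 2*pi


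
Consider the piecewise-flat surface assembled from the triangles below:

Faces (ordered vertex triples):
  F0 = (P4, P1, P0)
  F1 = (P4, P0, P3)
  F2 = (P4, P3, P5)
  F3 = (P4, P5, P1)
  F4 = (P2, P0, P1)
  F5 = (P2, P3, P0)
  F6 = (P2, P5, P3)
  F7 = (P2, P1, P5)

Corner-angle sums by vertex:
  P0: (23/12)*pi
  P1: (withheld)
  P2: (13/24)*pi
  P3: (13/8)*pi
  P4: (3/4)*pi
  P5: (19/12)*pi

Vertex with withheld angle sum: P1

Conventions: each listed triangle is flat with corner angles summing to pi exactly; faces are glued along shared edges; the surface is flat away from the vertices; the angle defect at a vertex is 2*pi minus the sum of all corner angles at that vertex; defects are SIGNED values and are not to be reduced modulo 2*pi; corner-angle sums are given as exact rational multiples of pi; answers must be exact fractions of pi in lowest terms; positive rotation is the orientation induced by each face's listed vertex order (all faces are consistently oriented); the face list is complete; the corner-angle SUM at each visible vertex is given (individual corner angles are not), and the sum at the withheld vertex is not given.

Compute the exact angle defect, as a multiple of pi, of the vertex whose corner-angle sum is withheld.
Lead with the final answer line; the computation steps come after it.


Answer: defect(P1) = (5/12)*pi

V = 6, E = 12, F = 8; chi = V - E + F = 2
Gauss-Bonnet: total defect = 2*pi*chi = 4*pi; visible defects sum to (43/12)*pi


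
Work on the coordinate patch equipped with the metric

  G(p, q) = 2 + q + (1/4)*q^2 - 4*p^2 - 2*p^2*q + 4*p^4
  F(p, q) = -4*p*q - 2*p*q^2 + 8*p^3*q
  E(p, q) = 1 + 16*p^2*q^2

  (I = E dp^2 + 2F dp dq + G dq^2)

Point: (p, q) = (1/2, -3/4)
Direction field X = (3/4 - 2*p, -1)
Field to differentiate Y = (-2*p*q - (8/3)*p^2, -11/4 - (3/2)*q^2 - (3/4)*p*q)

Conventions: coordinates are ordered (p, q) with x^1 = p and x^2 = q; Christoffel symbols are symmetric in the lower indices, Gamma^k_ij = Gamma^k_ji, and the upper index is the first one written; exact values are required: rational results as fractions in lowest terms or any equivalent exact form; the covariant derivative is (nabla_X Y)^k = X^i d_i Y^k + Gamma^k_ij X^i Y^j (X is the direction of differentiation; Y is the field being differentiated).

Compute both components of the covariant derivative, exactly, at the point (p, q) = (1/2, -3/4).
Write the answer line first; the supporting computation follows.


Answer: (nabla_X Y)^p = 6719/5016, (nabla_X Y)^q = -80723/40128

E = 13/4, F = 3/16, G = 65/64 at the point
E_p = 9, E_q = -6, F_p = -21/8, F_q = 1/2, G_p = -1/2, G_q = 1/8
EG - F^2 = 209/64;  g^inv = (64/209) * [[65/64, -3/16], [-3/16, 13/4]]
first-kind symbols [ij,l] = (1/2)(d_i g_jl + d_j g_il - d_l g_ij): [pp,p] = E_p/2 = 9/2, [pp,q] = F_p - E_q/2 = 3/8, [pq,p] = E_q/2 = -3, [pq,q] = G_p/2 = -1/4, [qq,p] = F_q - G_p/2 = 3/4, [qq,q] = G_q/2 = 1/16
Gamma^p_ij = (G*[ij,p] - F*[ij,q])/(EG - F^2), Gamma^q_ij = (E*[ij,q] - F*[ij,p])/(EG - F^2)
Gamma_ppp = 288/209, Gamma_ppq = -192/209, Gamma_pqq = 48/209, Gamma_qpp = 24/209, Gamma_qpq = -16/209, Gamma_qqq = 4/209
X = (-1/4, -1), Y = (1/12, -53/16) at the point


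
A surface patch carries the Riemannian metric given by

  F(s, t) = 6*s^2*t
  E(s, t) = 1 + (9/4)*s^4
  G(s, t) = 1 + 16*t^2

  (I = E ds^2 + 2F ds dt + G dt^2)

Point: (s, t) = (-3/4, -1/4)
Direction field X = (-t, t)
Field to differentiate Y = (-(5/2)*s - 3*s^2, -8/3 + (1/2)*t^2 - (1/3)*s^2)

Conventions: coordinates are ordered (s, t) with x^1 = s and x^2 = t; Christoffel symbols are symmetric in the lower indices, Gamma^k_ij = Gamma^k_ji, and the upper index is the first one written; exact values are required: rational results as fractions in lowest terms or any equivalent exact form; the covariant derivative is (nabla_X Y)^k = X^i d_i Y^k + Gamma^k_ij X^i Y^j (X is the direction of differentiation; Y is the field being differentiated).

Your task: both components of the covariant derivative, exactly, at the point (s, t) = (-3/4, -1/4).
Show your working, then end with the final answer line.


E = 1753/1024, F = -27/32, G = 2 at the point
E_s = -243/64, E_t = 0, F_s = 9/4, F_t = 27/8, G_s = 0, G_t = -8
EG - F^2 = 2777/1024;  g^inv = (1024/2777) * [[2, 27/32], [27/32, 1753/1024]]
first-kind symbols [ij,l] = (1/2)(d_i g_jl + d_j g_il - d_l g_ij): [ss,s] = E_s/2 = -243/128, [ss,t] = F_s - E_t/2 = 9/4, [st,s] = E_t/2 = 0, [st,t] = G_s/2 = 0, [tt,s] = F_t - G_s/2 = 27/8, [tt,t] = G_t/2 = -4
Gamma^s_ij = (G*[ij,s] - F*[ij,t])/(EG - F^2), Gamma^t_ij = (E*[ij,t] - F*[ij,s])/(EG - F^2)
Gamma_sss = -1944/2777, Gamma_sst = 0, Gamma_stt = 3456/2777, Gamma_tss = 2304/2777, Gamma_tst = 0, Gamma_ttt = -4096/2777
X = (1/4, -1/4), Y = (3/16, -271/96) at the point

Answer: (nabla_X Y)^s = 29891/22216, (nabla_X Y)^t = -108575/133296


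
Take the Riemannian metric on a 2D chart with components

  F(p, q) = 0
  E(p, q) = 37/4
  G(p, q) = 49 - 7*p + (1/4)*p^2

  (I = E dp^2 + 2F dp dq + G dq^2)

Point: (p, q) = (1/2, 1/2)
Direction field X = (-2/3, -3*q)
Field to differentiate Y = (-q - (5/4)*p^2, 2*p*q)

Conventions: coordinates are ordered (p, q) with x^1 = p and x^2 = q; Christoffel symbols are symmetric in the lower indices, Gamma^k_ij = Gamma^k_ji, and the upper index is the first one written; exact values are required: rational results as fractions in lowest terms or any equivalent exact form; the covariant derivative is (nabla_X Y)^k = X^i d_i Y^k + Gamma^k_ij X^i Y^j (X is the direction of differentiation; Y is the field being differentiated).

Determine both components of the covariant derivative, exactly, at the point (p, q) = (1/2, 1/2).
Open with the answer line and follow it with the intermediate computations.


Answer: (nabla_X Y)^p = 1829/888, (nabla_X Y)^q = -2893/1296

E = 37/4, F = 0, G = 729/16 at the point
E_p = 0, E_q = 0, F_p = 0, F_q = 0, G_p = -27/4, G_q = 0
EG - F^2 = 26973/64;  g^inv = (64/26973) * [[729/16, 0], [0, 37/4]]
first-kind symbols [ij,l] = (1/2)(d_i g_jl + d_j g_il - d_l g_ij): [pp,p] = E_p/2 = 0, [pp,q] = F_p - E_q/2 = 0, [pq,p] = E_q/2 = 0, [pq,q] = G_p/2 = -27/8, [qq,p] = F_q - G_p/2 = 27/8, [qq,q] = G_q/2 = 0
Gamma^p_ij = (G*[ij,p] - F*[ij,q])/(EG - F^2), Gamma^q_ij = (E*[ij,q] - F*[ij,p])/(EG - F^2)
Gamma_ppp = 0, Gamma_ppq = 0, Gamma_pqq = 27/74, Gamma_qpp = 0, Gamma_qpq = -2/27, Gamma_qqq = 0
X = (-2/3, -3/2), Y = (-13/16, 1/2) at the point


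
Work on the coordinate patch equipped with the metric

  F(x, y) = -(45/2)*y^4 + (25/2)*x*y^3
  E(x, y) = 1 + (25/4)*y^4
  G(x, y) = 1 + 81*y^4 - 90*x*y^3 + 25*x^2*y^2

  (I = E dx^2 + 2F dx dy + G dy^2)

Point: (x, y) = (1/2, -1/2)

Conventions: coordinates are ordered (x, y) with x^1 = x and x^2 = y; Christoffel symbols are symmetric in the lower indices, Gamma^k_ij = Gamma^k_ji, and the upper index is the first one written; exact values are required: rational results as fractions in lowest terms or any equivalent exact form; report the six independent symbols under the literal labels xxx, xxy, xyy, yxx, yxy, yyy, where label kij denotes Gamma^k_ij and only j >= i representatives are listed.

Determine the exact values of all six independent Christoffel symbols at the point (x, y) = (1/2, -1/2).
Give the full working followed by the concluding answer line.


E = 89/64, F = -35/16, G = 53/4 at the point
E_x = 0, E_y = -25/8, F_x = -25/16, F_y = 255/16, G_x = 35/2, G_y = -161/2
EG - F^2 = 873/64;  g^inv = (64/873) * [[53/4, 35/16], [35/16, 89/64]]
first-kind symbols [ij,l] = (1/2)(d_i g_jl + d_j g_il - d_l g_ij): [xx,x] = E_x/2 = 0, [xx,y] = F_x - E_y/2 = 0, [xy,x] = E_y/2 = -25/16, [xy,y] = G_x/2 = 35/4, [yy,x] = F_y - G_x/2 = 115/16, [yy,y] = G_y/2 = -161/4
Gamma^x_ij = (G*[ij,x] - F*[ij,y])/(EG - F^2), Gamma^y_ij = (E*[ij,y] - F*[ij,x])/(EG - F^2)

Answer: Gamma_xxx = 0, Gamma_xxy = -100/873, Gamma_xyy = 460/873, Gamma_yxx = 0, Gamma_yxy = 560/873, Gamma_yyy = -2576/873


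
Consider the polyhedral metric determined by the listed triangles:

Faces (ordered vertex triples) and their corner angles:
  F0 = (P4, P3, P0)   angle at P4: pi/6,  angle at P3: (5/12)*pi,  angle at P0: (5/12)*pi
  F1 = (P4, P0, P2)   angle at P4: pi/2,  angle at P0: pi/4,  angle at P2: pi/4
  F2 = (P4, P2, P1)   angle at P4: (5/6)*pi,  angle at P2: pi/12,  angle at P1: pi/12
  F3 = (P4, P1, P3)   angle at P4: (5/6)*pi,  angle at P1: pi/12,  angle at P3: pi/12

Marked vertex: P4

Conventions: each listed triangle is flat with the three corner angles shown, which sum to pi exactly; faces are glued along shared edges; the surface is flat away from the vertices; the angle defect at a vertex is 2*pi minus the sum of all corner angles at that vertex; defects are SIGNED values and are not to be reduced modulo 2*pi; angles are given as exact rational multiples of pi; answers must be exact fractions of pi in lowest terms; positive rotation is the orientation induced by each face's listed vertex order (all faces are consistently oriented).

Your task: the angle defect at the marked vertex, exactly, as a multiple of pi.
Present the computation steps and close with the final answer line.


Sum of corner angles at P4: (7/3)*pi
defect = 2*pi - (7/3)*pi

Answer: defect(P4) = -pi/3


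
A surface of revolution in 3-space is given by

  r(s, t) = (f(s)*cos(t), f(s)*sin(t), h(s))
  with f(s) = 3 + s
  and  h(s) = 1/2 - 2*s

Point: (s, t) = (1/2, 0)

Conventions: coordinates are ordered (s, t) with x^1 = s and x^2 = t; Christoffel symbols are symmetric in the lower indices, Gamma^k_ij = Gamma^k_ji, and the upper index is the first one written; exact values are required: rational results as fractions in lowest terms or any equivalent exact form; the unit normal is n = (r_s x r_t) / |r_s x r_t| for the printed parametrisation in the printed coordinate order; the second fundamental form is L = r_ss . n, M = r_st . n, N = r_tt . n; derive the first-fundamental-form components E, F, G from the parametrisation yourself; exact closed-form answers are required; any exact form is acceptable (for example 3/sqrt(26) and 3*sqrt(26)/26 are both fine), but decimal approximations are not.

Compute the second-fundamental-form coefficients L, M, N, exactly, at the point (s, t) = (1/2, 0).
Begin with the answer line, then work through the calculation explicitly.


Answer: L = 0, M = 0, N = -7*sqrt(5)/5

f = 7/2, f' = 1, f'' = 0, h' = -2, h'' = 0
E = 5, F = 0, G = 49/4; answer radicand W^2 = 5
unnormalised second-form numerators: l = 0, m = 0, n = -7; L = l/sqrt(5), and similarly M = m/sqrt(W^2), N = n/sqrt(W^2)


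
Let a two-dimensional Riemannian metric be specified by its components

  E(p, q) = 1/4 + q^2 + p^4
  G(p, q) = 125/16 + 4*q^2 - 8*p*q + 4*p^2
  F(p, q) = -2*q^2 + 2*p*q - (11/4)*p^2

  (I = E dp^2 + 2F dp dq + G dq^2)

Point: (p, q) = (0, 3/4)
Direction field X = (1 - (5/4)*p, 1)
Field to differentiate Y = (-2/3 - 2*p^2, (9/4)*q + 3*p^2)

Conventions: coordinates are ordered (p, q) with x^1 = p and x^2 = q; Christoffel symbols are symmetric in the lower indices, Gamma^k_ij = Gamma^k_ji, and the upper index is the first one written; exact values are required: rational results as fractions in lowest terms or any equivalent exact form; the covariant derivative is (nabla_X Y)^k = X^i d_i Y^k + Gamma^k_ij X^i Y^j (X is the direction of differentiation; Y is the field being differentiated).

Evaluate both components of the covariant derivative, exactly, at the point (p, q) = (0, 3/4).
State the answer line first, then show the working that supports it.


Answer: (nabla_X Y)^p = 9617/7076, (nabla_X Y)^q = 18051/7076

E = 13/16, F = -9/8, G = 161/16 at the point
E_p = 0, E_q = 3/2, F_p = 3/2, F_q = -3, G_p = -6, G_q = 6
EG - F^2 = 1769/256;  g^inv = (256/1769) * [[161/16, 9/8], [9/8, 13/16]]
first-kind symbols [ij,l] = (1/2)(d_i g_jl + d_j g_il - d_l g_ij): [pp,p] = E_p/2 = 0, [pp,q] = F_p - E_q/2 = 3/4, [pq,p] = E_q/2 = 3/4, [pq,q] = G_p/2 = -3, [qq,p] = F_q - G_p/2 = 0, [qq,q] = G_q/2 = 3
Gamma^p_ij = (G*[ij,p] - F*[ij,q])/(EG - F^2), Gamma^q_ij = (E*[ij,q] - F*[ij,p])/(EG - F^2)
Gamma_ppp = 216/1769, Gamma_ppq = 1068/1769, Gamma_pqq = 864/1769, Gamma_qpp = 156/1769, Gamma_qpq = -408/1769, Gamma_qqq = 624/1769
X = (1, 1), Y = (-2/3, 27/16) at the point
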